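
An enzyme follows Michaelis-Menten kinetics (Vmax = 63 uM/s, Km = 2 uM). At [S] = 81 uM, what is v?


v = Vmax * [S] / (Km + [S])
v = 63 * 81 / (2 + 81)
v = 61.4819 uM/s

61.4819 uM/s


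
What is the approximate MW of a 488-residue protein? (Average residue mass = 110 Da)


MW = n_residues * 110 Da
MW = 488 * 110
MW = 53680 Da

53680 Da


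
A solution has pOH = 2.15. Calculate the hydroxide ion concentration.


[OH-] = 10^(-pOH)
[OH-] = 10^(-2.15)
[OH-] = 0.0071 M

0.0071 M


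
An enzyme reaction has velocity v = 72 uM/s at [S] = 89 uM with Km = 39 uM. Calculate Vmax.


Vmax = v * (Km + [S]) / [S]
Vmax = 72 * (39 + 89) / 89
Vmax = 103.5506 uM/s

103.5506 uM/s


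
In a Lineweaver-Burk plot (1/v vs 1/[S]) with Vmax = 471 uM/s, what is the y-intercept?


y-intercept = 1/Vmax
= 1/471
= 0.0021 s/uM

0.0021 s/uM


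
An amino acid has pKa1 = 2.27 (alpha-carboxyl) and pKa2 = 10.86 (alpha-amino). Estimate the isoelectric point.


pI = (pKa1 + pKa2) / 2
pI = (2.27 + 10.86) / 2
pI = 6.565

6.565


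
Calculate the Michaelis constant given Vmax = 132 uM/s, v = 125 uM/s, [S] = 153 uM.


Km = [S] * (Vmax - v) / v
Km = 153 * (132 - 125) / 125
Km = 8.568 uM

8.568 uM


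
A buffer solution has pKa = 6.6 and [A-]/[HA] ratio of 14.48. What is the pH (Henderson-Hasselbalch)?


pH = pKa + log10([A-]/[HA])
pH = 6.6 + log10(14.48)
pH = 7.7608

7.7608


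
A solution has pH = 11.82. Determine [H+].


[H+] = 10^(-pH)
[H+] = 10^(-11.82)
[H+] = 1.514e-12 M

1.514e-12 M


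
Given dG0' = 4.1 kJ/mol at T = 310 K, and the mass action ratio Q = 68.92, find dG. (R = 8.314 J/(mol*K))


dG = dG0' + RT * ln(Q) / 1000
dG = 4.1 + 8.314 * 310 * ln(68.92) / 1000
dG = 15.0097 kJ/mol

15.0097 kJ/mol


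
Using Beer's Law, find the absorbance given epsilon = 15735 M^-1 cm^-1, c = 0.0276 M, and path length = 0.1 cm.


A = epsilon * c * l
A = 15735 * 0.0276 * 0.1
A = 43.4286

43.4286


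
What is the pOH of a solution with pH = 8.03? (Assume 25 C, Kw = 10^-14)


pOH = 14 - pH
pOH = 14 - 8.03
pOH = 5.97

5.97


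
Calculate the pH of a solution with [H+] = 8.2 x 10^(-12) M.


pH = -log10([H+])
pH = -log10(8.2 x 10^(-12))
pH = 11.0862

11.0862


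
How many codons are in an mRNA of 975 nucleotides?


codons = nucleotides / 3
codons = 975 / 3 = 325

325


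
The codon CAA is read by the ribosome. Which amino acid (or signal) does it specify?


Standard genetic code lookup.
Codon CAA -> Gln

Gln


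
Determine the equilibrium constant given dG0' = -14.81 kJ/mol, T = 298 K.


Keq = exp(-dG0 * 1000 / (R * T))
Keq = exp(-(-14.81) * 1000 / (8.314 * 298))
Keq = 394.5029

394.5029


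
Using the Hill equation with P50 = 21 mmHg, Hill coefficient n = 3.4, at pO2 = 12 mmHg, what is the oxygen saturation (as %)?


Y = pO2^n / (P50^n + pO2^n)
Y = 12^3.4 / (21^3.4 + 12^3.4)
Y = 12.98%

12.98%


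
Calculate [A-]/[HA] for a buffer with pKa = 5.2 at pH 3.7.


[A-]/[HA] = 10^(pH - pKa)
= 10^(3.7 - 5.2)
= 0.0316

0.0316


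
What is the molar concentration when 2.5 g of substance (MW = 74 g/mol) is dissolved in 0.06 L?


C = (mass / MW) / volume
C = (2.5 / 74) / 0.06
C = 0.5631 M

0.5631 M


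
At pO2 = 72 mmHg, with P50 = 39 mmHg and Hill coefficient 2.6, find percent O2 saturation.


Y = pO2^n / (P50^n + pO2^n)
Y = 72^2.6 / (39^2.6 + 72^2.6)
Y = 83.12%

83.12%


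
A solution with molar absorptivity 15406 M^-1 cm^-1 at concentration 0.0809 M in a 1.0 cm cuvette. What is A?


A = epsilon * c * l
A = 15406 * 0.0809 * 1.0
A = 1246.3454

1246.3454


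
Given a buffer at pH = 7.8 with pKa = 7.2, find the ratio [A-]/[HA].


[A-]/[HA] = 10^(pH - pKa)
= 10^(7.8 - 7.2)
= 3.9811

3.9811


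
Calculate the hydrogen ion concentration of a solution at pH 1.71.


[H+] = 10^(-pH)
[H+] = 10^(-1.71)
[H+] = 0.0195 M

0.0195 M


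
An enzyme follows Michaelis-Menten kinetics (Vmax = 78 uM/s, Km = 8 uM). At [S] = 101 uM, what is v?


v = Vmax * [S] / (Km + [S])
v = 78 * 101 / (8 + 101)
v = 72.2752 uM/s

72.2752 uM/s


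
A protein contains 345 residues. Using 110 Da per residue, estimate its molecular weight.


MW = n_residues * 110 Da
MW = 345 * 110
MW = 37950 Da

37950 Da


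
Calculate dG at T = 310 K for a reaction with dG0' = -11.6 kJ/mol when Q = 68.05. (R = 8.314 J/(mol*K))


dG = dG0' + RT * ln(Q) / 1000
dG = -11.6 + 8.314 * 310 * ln(68.05) / 1000
dG = -0.723 kJ/mol

-0.723 kJ/mol


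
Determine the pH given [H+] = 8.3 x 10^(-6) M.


pH = -log10([H+])
pH = -log10(8.3 x 10^(-6))
pH = 5.0809

5.0809


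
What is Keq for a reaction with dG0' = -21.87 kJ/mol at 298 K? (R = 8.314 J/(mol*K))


Keq = exp(-dG0 * 1000 / (R * T))
Keq = exp(-(-21.87) * 1000 / (8.314 * 298))
Keq = 6817.1072

6817.1072


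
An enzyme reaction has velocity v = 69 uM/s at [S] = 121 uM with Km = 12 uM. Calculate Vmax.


Vmax = v * (Km + [S]) / [S]
Vmax = 69 * (12 + 121) / 121
Vmax = 75.843 uM/s

75.843 uM/s


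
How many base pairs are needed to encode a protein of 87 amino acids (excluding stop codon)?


Each amino acid = 1 codon = 3 bp
bp = 87 * 3 = 261 bp

261 bp


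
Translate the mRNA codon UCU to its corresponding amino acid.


Standard genetic code lookup.
Codon UCU -> Ser

Ser


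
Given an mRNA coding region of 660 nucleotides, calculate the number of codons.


codons = nucleotides / 3
codons = 660 / 3 = 220

220


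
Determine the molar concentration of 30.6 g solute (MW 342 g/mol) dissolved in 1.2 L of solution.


C = (mass / MW) / volume
C = (30.6 / 342) / 1.2
C = 0.0746 M

0.0746 M


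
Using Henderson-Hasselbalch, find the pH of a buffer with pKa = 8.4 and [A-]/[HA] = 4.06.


pH = pKa + log10([A-]/[HA])
pH = 8.4 + log10(4.06)
pH = 9.0085

9.0085


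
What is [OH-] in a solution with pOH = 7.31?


[OH-] = 10^(-pOH)
[OH-] = 10^(-7.31)
[OH-] = 4.898e-08 M

4.898e-08 M


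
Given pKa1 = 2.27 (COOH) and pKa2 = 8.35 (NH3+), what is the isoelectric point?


pI = (pKa1 + pKa2) / 2
pI = (2.27 + 8.35) / 2
pI = 5.31

5.31


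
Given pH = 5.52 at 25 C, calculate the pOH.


pOH = 14 - pH
pOH = 14 - 5.52
pOH = 8.48

8.48


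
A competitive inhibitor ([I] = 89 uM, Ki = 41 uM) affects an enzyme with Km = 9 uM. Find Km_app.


Km_app = Km * (1 + [I]/Ki)
Km_app = 9 * (1 + 89/41)
Km_app = 28.5366 uM

28.5366 uM


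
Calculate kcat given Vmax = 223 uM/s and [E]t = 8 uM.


kcat = Vmax / [E]t
kcat = 223 / 8
kcat = 27.875 s^-1

27.875 s^-1


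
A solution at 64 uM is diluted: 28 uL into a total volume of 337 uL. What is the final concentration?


C2 = C1 * V1 / V2
C2 = 64 * 28 / 337
C2 = 5.3175 uM

5.3175 uM


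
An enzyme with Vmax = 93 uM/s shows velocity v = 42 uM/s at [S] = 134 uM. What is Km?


Km = [S] * (Vmax - v) / v
Km = 134 * (93 - 42) / 42
Km = 162.7143 uM

162.7143 uM


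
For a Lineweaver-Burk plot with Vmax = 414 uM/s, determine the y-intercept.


y-intercept = 1/Vmax
= 1/414
= 0.0024 s/uM

0.0024 s/uM


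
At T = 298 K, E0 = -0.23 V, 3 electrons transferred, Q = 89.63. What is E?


E = E0 - (RT/nF) * ln(Q)
E = -0.23 - (8.314 * 298 / (3 * 96485)) * ln(89.63)
E = -0.2685 V

-0.2685 V


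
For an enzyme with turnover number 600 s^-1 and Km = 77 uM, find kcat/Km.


Catalytic efficiency = kcat / Km
= 600 / 77
= 7.7922 uM^-1*s^-1

7.7922 uM^-1*s^-1


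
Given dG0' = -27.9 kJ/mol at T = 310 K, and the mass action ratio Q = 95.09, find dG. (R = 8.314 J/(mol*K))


dG = dG0' + RT * ln(Q) / 1000
dG = -27.9 + 8.314 * 310 * ln(95.09) / 1000
dG = -16.1607 kJ/mol

-16.1607 kJ/mol


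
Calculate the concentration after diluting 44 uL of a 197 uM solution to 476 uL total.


C2 = C1 * V1 / V2
C2 = 197 * 44 / 476
C2 = 18.2101 uM

18.2101 uM


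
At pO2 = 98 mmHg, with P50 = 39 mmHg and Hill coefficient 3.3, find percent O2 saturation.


Y = pO2^n / (P50^n + pO2^n)
Y = 98^3.3 / (39^3.3 + 98^3.3)
Y = 95.44%

95.44%


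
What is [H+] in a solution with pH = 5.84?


[H+] = 10^(-pH)
[H+] = 10^(-5.84)
[H+] = 1.445e-06 M

1.445e-06 M


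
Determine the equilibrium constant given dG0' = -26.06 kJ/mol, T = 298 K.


Keq = exp(-dG0 * 1000 / (R * T))
Keq = exp(-(-26.06) * 1000 / (8.314 * 298))
Keq = 36988.5

36988.5


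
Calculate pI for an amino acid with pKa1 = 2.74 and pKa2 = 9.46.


pI = (pKa1 + pKa2) / 2
pI = (2.74 + 9.46) / 2
pI = 6.1

6.1


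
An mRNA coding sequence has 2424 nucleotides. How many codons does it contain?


codons = nucleotides / 3
codons = 2424 / 3 = 808

808


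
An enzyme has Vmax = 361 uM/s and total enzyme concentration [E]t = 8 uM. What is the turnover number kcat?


kcat = Vmax / [E]t
kcat = 361 / 8
kcat = 45.125 s^-1

45.125 s^-1


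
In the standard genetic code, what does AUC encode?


Standard genetic code lookup.
Codon AUC -> Ile

Ile


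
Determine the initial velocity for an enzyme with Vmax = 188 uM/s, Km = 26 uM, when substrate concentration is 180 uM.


v = Vmax * [S] / (Km + [S])
v = 188 * 180 / (26 + 180)
v = 164.2718 uM/s

164.2718 uM/s


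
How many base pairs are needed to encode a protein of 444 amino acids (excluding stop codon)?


Each amino acid = 1 codon = 3 bp
bp = 444 * 3 = 1332 bp

1332 bp


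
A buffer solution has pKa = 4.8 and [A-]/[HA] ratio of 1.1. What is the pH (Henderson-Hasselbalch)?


pH = pKa + log10([A-]/[HA])
pH = 4.8 + log10(1.1)
pH = 4.8414

4.8414


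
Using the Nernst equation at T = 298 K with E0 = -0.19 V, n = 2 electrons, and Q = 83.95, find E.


E = E0 - (RT/nF) * ln(Q)
E = -0.19 - (8.314 * 298 / (2 * 96485)) * ln(83.95)
E = -0.2469 V

-0.2469 V


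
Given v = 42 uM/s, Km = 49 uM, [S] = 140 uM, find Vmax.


Vmax = v * (Km + [S]) / [S]
Vmax = 42 * (49 + 140) / 140
Vmax = 56.7 uM/s

56.7 uM/s


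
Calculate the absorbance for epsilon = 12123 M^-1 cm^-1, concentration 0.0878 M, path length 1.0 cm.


A = epsilon * c * l
A = 12123 * 0.0878 * 1.0
A = 1064.3994

1064.3994


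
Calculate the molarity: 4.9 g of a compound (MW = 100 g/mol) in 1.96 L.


C = (mass / MW) / volume
C = (4.9 / 100) / 1.96
C = 0.025 M

0.025 M


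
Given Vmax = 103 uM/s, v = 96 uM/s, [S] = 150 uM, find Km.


Km = [S] * (Vmax - v) / v
Km = 150 * (103 - 96) / 96
Km = 10.9375 uM

10.9375 uM


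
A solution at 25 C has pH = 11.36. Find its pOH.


pOH = 14 - pH
pOH = 14 - 11.36
pOH = 2.64

2.64


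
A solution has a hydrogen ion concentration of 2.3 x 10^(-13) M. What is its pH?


pH = -log10([H+])
pH = -log10(2.3 x 10^(-13))
pH = 12.6383

12.6383


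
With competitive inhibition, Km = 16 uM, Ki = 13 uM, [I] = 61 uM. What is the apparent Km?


Km_app = Km * (1 + [I]/Ki)
Km_app = 16 * (1 + 61/13)
Km_app = 91.0769 uM

91.0769 uM


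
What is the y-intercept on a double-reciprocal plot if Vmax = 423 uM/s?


y-intercept = 1/Vmax
= 1/423
= 0.0024 s/uM

0.0024 s/uM


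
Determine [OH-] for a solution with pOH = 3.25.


[OH-] = 10^(-pOH)
[OH-] = 10^(-3.25)
[OH-] = 5.623e-04 M

5.623e-04 M


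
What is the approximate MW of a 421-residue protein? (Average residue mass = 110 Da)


MW = n_residues * 110 Da
MW = 421 * 110
MW = 46310 Da

46310 Da


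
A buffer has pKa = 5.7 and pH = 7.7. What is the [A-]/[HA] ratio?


[A-]/[HA] = 10^(pH - pKa)
= 10^(7.7 - 5.7)
= 100.0

100.0


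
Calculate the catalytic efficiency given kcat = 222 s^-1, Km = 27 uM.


Catalytic efficiency = kcat / Km
= 222 / 27
= 8.2222 uM^-1*s^-1

8.2222 uM^-1*s^-1


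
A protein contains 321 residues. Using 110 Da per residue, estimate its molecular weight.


MW = n_residues * 110 Da
MW = 321 * 110
MW = 35310 Da

35310 Da


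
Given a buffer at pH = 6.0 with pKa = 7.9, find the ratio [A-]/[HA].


[A-]/[HA] = 10^(pH - pKa)
= 10^(6.0 - 7.9)
= 0.0126

0.0126


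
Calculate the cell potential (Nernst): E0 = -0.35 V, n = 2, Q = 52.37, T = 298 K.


E = E0 - (RT/nF) * ln(Q)
E = -0.35 - (8.314 * 298 / (2 * 96485)) * ln(52.37)
E = -0.4008 V

-0.4008 V


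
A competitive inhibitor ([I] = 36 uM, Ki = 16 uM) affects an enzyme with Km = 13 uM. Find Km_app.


Km_app = Km * (1 + [I]/Ki)
Km_app = 13 * (1 + 36/16)
Km_app = 42.25 uM

42.25 uM


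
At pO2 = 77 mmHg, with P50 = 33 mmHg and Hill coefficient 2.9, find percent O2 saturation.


Y = pO2^n / (P50^n + pO2^n)
Y = 77^2.9 / (33^2.9 + 77^2.9)
Y = 92.11%

92.11%


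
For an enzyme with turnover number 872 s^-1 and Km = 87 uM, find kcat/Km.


Catalytic efficiency = kcat / Km
= 872 / 87
= 10.023 uM^-1*s^-1

10.023 uM^-1*s^-1


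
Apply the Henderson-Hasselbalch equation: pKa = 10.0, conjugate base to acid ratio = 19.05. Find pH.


pH = pKa + log10([A-]/[HA])
pH = 10.0 + log10(19.05)
pH = 11.2799

11.2799


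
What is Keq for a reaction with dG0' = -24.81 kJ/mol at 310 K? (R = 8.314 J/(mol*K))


Keq = exp(-dG0 * 1000 / (R * T))
Keq = exp(-(-24.81) * 1000 / (8.314 * 310))
Keq = 15156.788

15156.788


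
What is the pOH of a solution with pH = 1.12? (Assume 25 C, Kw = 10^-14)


pOH = 14 - pH
pOH = 14 - 1.12
pOH = 12.88

12.88


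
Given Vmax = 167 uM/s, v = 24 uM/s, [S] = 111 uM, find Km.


Km = [S] * (Vmax - v) / v
Km = 111 * (167 - 24) / 24
Km = 661.375 uM

661.375 uM


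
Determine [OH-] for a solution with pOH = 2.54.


[OH-] = 10^(-pOH)
[OH-] = 10^(-2.54)
[OH-] = 0.0029 M

0.0029 M


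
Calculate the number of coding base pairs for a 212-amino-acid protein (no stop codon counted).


Each amino acid = 1 codon = 3 bp
bp = 212 * 3 = 636 bp

636 bp


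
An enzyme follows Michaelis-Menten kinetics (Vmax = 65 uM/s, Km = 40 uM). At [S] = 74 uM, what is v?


v = Vmax * [S] / (Km + [S])
v = 65 * 74 / (40 + 74)
v = 42.193 uM/s

42.193 uM/s


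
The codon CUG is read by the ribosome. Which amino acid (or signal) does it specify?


Standard genetic code lookup.
Codon CUG -> Leu

Leu


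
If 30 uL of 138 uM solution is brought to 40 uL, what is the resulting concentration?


C2 = C1 * V1 / V2
C2 = 138 * 30 / 40
C2 = 103.5 uM

103.5 uM


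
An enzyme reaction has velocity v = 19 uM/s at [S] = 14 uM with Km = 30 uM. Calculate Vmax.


Vmax = v * (Km + [S]) / [S]
Vmax = 19 * (30 + 14) / 14
Vmax = 59.7143 uM/s

59.7143 uM/s


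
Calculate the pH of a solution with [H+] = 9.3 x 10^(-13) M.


pH = -log10([H+])
pH = -log10(9.3 x 10^(-13))
pH = 12.0315

12.0315


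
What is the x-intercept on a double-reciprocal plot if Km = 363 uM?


x-intercept = -1/Km
= -1/363
= -0.0028 1/uM

-0.0028 1/uM


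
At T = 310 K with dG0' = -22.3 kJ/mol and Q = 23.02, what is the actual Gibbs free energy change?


dG = dG0' + RT * ln(Q) / 1000
dG = -22.3 + 8.314 * 310 * ln(23.02) / 1000
dG = -14.2165 kJ/mol

-14.2165 kJ/mol


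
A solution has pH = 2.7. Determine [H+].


[H+] = 10^(-pH)
[H+] = 10^(-2.7)
[H+] = 0.002 M

0.002 M


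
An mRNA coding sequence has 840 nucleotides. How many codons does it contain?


codons = nucleotides / 3
codons = 840 / 3 = 280

280


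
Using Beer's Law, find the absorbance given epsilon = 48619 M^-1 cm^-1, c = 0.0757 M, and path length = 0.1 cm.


A = epsilon * c * l
A = 48619 * 0.0757 * 0.1
A = 368.0458

368.0458


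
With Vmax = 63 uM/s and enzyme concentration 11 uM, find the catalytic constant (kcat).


kcat = Vmax / [E]t
kcat = 63 / 11
kcat = 5.7273 s^-1

5.7273 s^-1


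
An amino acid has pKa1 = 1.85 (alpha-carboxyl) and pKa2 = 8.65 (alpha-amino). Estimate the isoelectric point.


pI = (pKa1 + pKa2) / 2
pI = (1.85 + 8.65) / 2
pI = 5.25

5.25


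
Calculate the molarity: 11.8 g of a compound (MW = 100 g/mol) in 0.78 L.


C = (mass / MW) / volume
C = (11.8 / 100) / 0.78
C = 0.1513 M

0.1513 M


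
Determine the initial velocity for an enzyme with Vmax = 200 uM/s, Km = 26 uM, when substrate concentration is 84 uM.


v = Vmax * [S] / (Km + [S])
v = 200 * 84 / (26 + 84)
v = 152.7273 uM/s

152.7273 uM/s


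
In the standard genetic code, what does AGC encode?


Standard genetic code lookup.
Codon AGC -> Ser

Ser


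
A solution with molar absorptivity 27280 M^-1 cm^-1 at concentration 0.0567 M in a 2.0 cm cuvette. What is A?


A = epsilon * c * l
A = 27280 * 0.0567 * 2.0
A = 3093.552

3093.552


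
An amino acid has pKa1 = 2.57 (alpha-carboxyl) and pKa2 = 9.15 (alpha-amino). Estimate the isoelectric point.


pI = (pKa1 + pKa2) / 2
pI = (2.57 + 9.15) / 2
pI = 5.86

5.86


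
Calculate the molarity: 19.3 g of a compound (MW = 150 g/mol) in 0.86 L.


C = (mass / MW) / volume
C = (19.3 / 150) / 0.86
C = 0.1496 M

0.1496 M


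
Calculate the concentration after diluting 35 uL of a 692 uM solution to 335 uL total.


C2 = C1 * V1 / V2
C2 = 692 * 35 / 335
C2 = 72.2985 uM

72.2985 uM


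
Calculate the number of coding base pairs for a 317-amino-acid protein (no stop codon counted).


Each amino acid = 1 codon = 3 bp
bp = 317 * 3 = 951 bp

951 bp


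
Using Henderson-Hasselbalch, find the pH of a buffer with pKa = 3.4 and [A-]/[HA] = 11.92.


pH = pKa + log10([A-]/[HA])
pH = 3.4 + log10(11.92)
pH = 4.4763

4.4763


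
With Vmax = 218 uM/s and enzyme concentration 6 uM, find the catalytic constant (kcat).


kcat = Vmax / [E]t
kcat = 218 / 6
kcat = 36.3333 s^-1

36.3333 s^-1


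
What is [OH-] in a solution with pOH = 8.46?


[OH-] = 10^(-pOH)
[OH-] = 10^(-8.46)
[OH-] = 3.467e-09 M

3.467e-09 M


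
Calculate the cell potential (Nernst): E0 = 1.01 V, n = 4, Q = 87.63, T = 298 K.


E = E0 - (RT/nF) * ln(Q)
E = 1.01 - (8.314 * 298 / (4 * 96485)) * ln(87.63)
E = 0.9813 V

0.9813 V


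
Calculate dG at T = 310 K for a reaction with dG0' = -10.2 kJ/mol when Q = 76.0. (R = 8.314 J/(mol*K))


dG = dG0' + RT * ln(Q) / 1000
dG = -10.2 + 8.314 * 310 * ln(76.0) / 1000
dG = 0.9618 kJ/mol

0.9618 kJ/mol


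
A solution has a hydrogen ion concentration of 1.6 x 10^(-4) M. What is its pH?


pH = -log10([H+])
pH = -log10(1.6 x 10^(-4))
pH = 3.7959

3.7959


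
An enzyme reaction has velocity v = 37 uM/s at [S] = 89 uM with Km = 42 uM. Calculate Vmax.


Vmax = v * (Km + [S]) / [S]
Vmax = 37 * (42 + 89) / 89
Vmax = 54.4607 uM/s

54.4607 uM/s


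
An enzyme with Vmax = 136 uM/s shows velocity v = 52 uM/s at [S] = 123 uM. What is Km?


Km = [S] * (Vmax - v) / v
Km = 123 * (136 - 52) / 52
Km = 198.6923 uM

198.6923 uM


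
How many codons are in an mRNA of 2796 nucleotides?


codons = nucleotides / 3
codons = 2796 / 3 = 932

932


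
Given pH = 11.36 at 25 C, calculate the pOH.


pOH = 14 - pH
pOH = 14 - 11.36
pOH = 2.64

2.64


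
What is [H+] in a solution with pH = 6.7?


[H+] = 10^(-pH)
[H+] = 10^(-6.7)
[H+] = 1.995e-07 M

1.995e-07 M


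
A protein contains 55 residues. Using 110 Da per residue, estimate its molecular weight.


MW = n_residues * 110 Da
MW = 55 * 110
MW = 6050 Da

6050 Da


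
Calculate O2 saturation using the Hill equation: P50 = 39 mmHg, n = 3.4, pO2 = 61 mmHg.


Y = pO2^n / (P50^n + pO2^n)
Y = 61^3.4 / (39^3.4 + 61^3.4)
Y = 82.07%

82.07%


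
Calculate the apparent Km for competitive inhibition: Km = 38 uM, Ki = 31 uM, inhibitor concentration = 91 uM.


Km_app = Km * (1 + [I]/Ki)
Km_app = 38 * (1 + 91/31)
Km_app = 149.5484 uM

149.5484 uM


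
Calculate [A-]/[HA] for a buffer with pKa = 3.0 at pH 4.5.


[A-]/[HA] = 10^(pH - pKa)
= 10^(4.5 - 3.0)
= 31.6228

31.6228


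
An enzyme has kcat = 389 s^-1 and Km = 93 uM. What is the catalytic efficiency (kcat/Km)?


Catalytic efficiency = kcat / Km
= 389 / 93
= 4.1828 uM^-1*s^-1

4.1828 uM^-1*s^-1


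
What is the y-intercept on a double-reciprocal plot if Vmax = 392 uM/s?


y-intercept = 1/Vmax
= 1/392
= 0.0026 s/uM

0.0026 s/uM


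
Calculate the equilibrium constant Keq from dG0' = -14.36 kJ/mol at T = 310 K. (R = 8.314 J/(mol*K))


Keq = exp(-dG0 * 1000 / (R * T))
Keq = exp(-(-14.36) * 1000 / (8.314 * 310))
Keq = 262.8638

262.8638


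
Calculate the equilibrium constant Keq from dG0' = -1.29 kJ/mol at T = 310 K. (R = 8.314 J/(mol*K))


Keq = exp(-dG0 * 1000 / (R * T))
Keq = exp(-(-1.29) * 1000 / (8.314 * 310))
Keq = 1.6496

1.6496


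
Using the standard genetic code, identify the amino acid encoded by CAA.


Standard genetic code lookup.
Codon CAA -> Gln

Gln


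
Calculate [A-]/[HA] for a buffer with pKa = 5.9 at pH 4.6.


[A-]/[HA] = 10^(pH - pKa)
= 10^(4.6 - 5.9)
= 0.0501

0.0501


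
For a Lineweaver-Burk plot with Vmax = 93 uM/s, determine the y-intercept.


y-intercept = 1/Vmax
= 1/93
= 0.0108 s/uM

0.0108 s/uM


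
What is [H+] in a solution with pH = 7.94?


[H+] = 10^(-pH)
[H+] = 10^(-7.94)
[H+] = 1.148e-08 M

1.148e-08 M


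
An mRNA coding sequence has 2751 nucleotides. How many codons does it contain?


codons = nucleotides / 3
codons = 2751 / 3 = 917

917


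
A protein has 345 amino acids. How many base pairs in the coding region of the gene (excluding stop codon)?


Each amino acid = 1 codon = 3 bp
bp = 345 * 3 = 1035 bp

1035 bp


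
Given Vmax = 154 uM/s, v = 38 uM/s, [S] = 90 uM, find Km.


Km = [S] * (Vmax - v) / v
Km = 90 * (154 - 38) / 38
Km = 274.7368 uM

274.7368 uM


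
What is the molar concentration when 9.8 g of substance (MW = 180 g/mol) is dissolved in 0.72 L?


C = (mass / MW) / volume
C = (9.8 / 180) / 0.72
C = 0.0756 M

0.0756 M


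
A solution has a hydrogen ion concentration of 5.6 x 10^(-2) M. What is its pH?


pH = -log10([H+])
pH = -log10(5.6 x 10^(-2))
pH = 1.2518

1.2518


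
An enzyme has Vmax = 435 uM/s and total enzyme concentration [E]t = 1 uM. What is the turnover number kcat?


kcat = Vmax / [E]t
kcat = 435 / 1
kcat = 435.0 s^-1

435.0 s^-1


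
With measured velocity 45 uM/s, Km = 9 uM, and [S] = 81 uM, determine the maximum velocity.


Vmax = v * (Km + [S]) / [S]
Vmax = 45 * (9 + 81) / 81
Vmax = 50.0 uM/s

50.0 uM/s


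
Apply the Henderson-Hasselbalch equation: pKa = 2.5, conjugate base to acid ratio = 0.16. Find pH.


pH = pKa + log10([A-]/[HA])
pH = 2.5 + log10(0.16)
pH = 1.7041

1.7041


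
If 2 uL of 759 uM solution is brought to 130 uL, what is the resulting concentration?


C2 = C1 * V1 / V2
C2 = 759 * 2 / 130
C2 = 11.6769 uM

11.6769 uM


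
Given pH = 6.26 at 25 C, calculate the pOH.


pOH = 14 - pH
pOH = 14 - 6.26
pOH = 7.74

7.74


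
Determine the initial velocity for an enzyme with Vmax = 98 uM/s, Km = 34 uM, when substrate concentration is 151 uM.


v = Vmax * [S] / (Km + [S])
v = 98 * 151 / (34 + 151)
v = 79.9892 uM/s

79.9892 uM/s


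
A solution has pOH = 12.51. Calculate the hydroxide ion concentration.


[OH-] = 10^(-pOH)
[OH-] = 10^(-12.51)
[OH-] = 3.090e-13 M

3.090e-13 M


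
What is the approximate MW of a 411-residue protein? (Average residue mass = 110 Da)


MW = n_residues * 110 Da
MW = 411 * 110
MW = 45210 Da

45210 Da


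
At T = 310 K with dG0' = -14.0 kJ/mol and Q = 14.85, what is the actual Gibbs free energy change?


dG = dG0' + RT * ln(Q) / 1000
dG = -14.0 + 8.314 * 310 * ln(14.85) / 1000
dG = -7.0463 kJ/mol

-7.0463 kJ/mol


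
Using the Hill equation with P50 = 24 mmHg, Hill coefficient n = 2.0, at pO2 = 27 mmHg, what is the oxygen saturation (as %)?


Y = pO2^n / (P50^n + pO2^n)
Y = 27^2.0 / (24^2.0 + 27^2.0)
Y = 55.86%

55.86%


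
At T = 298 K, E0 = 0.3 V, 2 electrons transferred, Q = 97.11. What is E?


E = E0 - (RT/nF) * ln(Q)
E = 0.3 - (8.314 * 298 / (2 * 96485)) * ln(97.11)
E = 0.2413 V

0.2413 V


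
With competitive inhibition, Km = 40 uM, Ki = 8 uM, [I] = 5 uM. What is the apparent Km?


Km_app = Km * (1 + [I]/Ki)
Km_app = 40 * (1 + 5/8)
Km_app = 65.0 uM

65.0 uM


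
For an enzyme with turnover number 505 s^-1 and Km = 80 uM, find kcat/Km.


Catalytic efficiency = kcat / Km
= 505 / 80
= 6.3125 uM^-1*s^-1

6.3125 uM^-1*s^-1


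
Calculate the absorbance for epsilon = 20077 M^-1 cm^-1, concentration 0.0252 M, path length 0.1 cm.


A = epsilon * c * l
A = 20077 * 0.0252 * 0.1
A = 50.594

50.594


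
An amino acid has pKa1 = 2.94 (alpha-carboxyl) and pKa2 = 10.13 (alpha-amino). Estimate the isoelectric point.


pI = (pKa1 + pKa2) / 2
pI = (2.94 + 10.13) / 2
pI = 6.535

6.535


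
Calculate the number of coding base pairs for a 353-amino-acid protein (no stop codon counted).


Each amino acid = 1 codon = 3 bp
bp = 353 * 3 = 1059 bp

1059 bp


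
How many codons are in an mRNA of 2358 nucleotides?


codons = nucleotides / 3
codons = 2358 / 3 = 786

786


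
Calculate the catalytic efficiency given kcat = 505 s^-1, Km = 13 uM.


Catalytic efficiency = kcat / Km
= 505 / 13
= 38.8462 uM^-1*s^-1

38.8462 uM^-1*s^-1


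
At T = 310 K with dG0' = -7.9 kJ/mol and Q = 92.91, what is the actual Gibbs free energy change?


dG = dG0' + RT * ln(Q) / 1000
dG = -7.9 + 8.314 * 310 * ln(92.91) / 1000
dG = 3.7796 kJ/mol

3.7796 kJ/mol


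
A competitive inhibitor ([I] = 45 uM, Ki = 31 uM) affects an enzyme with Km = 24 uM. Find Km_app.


Km_app = Km * (1 + [I]/Ki)
Km_app = 24 * (1 + 45/31)
Km_app = 58.8387 uM

58.8387 uM


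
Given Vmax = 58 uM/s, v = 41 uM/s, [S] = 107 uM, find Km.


Km = [S] * (Vmax - v) / v
Km = 107 * (58 - 41) / 41
Km = 44.3659 uM

44.3659 uM


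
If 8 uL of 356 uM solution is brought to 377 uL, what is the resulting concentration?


C2 = C1 * V1 / V2
C2 = 356 * 8 / 377
C2 = 7.5544 uM

7.5544 uM


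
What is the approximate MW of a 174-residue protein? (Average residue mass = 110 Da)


MW = n_residues * 110 Da
MW = 174 * 110
MW = 19140 Da

19140 Da


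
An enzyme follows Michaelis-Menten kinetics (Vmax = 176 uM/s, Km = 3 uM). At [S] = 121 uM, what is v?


v = Vmax * [S] / (Km + [S])
v = 176 * 121 / (3 + 121)
v = 171.7419 uM/s

171.7419 uM/s


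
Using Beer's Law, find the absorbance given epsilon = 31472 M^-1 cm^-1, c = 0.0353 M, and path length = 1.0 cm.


A = epsilon * c * l
A = 31472 * 0.0353 * 1.0
A = 1110.9616

1110.9616


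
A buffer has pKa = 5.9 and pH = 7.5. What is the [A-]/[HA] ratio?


[A-]/[HA] = 10^(pH - pKa)
= 10^(7.5 - 5.9)
= 39.8107

39.8107


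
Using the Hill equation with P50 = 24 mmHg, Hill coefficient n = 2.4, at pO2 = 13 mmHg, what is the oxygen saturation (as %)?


Y = pO2^n / (P50^n + pO2^n)
Y = 13^2.4 / (24^2.4 + 13^2.4)
Y = 18.67%

18.67%


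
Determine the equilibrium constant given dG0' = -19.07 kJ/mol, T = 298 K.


Keq = exp(-dG0 * 1000 / (R * T))
Keq = exp(-(-19.07) * 1000 / (8.314 * 298))
Keq = 2201.8469

2201.8469


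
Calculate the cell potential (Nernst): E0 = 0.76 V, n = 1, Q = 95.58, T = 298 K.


E = E0 - (RT/nF) * ln(Q)
E = 0.76 - (8.314 * 298 / (1 * 96485)) * ln(95.58)
E = 0.6429 V

0.6429 V


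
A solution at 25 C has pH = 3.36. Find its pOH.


pOH = 14 - pH
pOH = 14 - 3.36
pOH = 10.64

10.64


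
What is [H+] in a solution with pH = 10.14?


[H+] = 10^(-pH)
[H+] = 10^(-10.14)
[H+] = 7.244e-11 M

7.244e-11 M


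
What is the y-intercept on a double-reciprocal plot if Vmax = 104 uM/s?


y-intercept = 1/Vmax
= 1/104
= 0.0096 s/uM

0.0096 s/uM


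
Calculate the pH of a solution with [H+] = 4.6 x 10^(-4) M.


pH = -log10([H+])
pH = -log10(4.6 x 10^(-4))
pH = 3.3372

3.3372


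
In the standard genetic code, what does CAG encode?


Standard genetic code lookup.
Codon CAG -> Gln

Gln


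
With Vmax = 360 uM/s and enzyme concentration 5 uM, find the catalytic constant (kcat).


kcat = Vmax / [E]t
kcat = 360 / 5
kcat = 72.0 s^-1

72.0 s^-1


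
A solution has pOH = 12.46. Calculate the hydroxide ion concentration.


[OH-] = 10^(-pOH)
[OH-] = 10^(-12.46)
[OH-] = 3.467e-13 M

3.467e-13 M


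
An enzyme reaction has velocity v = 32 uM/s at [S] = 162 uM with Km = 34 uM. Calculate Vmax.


Vmax = v * (Km + [S]) / [S]
Vmax = 32 * (34 + 162) / 162
Vmax = 38.716 uM/s

38.716 uM/s


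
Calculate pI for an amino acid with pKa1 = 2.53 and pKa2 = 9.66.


pI = (pKa1 + pKa2) / 2
pI = (2.53 + 9.66) / 2
pI = 6.095

6.095


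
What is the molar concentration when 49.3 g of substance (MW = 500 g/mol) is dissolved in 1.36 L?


C = (mass / MW) / volume
C = (49.3 / 500) / 1.36
C = 0.0725 M

0.0725 M


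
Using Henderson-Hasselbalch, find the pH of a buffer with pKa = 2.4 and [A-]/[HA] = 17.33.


pH = pKa + log10([A-]/[HA])
pH = 2.4 + log10(17.33)
pH = 3.6388

3.6388


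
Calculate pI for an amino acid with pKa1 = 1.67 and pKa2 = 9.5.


pI = (pKa1 + pKa2) / 2
pI = (1.67 + 9.5) / 2
pI = 5.585

5.585


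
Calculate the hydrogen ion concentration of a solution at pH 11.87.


[H+] = 10^(-pH)
[H+] = 10^(-11.87)
[H+] = 1.349e-12 M

1.349e-12 M


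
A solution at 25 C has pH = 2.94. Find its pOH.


pOH = 14 - pH
pOH = 14 - 2.94
pOH = 11.06

11.06


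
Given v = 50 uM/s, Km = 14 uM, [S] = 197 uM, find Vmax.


Vmax = v * (Km + [S]) / [S]
Vmax = 50 * (14 + 197) / 197
Vmax = 53.5533 uM/s

53.5533 uM/s


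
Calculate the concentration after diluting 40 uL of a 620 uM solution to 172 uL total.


C2 = C1 * V1 / V2
C2 = 620 * 40 / 172
C2 = 144.186 uM

144.186 uM


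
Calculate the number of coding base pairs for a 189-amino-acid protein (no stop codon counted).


Each amino acid = 1 codon = 3 bp
bp = 189 * 3 = 567 bp

567 bp


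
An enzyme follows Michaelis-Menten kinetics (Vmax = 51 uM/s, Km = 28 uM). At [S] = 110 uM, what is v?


v = Vmax * [S] / (Km + [S])
v = 51 * 110 / (28 + 110)
v = 40.6522 uM/s

40.6522 uM/s


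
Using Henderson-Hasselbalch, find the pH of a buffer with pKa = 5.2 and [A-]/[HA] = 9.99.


pH = pKa + log10([A-]/[HA])
pH = 5.2 + log10(9.99)
pH = 6.1996

6.1996


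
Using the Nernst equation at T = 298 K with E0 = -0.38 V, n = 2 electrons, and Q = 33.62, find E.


E = E0 - (RT/nF) * ln(Q)
E = -0.38 - (8.314 * 298 / (2 * 96485)) * ln(33.62)
E = -0.4251 V

-0.4251 V


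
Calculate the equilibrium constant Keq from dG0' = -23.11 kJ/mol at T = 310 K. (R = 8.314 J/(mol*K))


Keq = exp(-dG0 * 1000 / (R * T))
Keq = exp(-(-23.11) * 1000 / (8.314 * 310))
Keq = 7836.9812

7836.9812


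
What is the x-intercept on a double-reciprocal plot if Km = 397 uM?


x-intercept = -1/Km
= -1/397
= -0.0025 1/uM

-0.0025 1/uM


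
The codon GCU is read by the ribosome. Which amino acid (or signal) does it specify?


Standard genetic code lookup.
Codon GCU -> Ala

Ala


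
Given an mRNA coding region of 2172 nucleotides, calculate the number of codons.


codons = nucleotides / 3
codons = 2172 / 3 = 724

724


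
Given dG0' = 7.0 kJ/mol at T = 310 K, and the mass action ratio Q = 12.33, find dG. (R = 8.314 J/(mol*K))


dG = dG0' + RT * ln(Q) / 1000
dG = 7.0 + 8.314 * 310 * ln(12.33) / 1000
dG = 13.4744 kJ/mol

13.4744 kJ/mol


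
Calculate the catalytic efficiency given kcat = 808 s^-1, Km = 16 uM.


Catalytic efficiency = kcat / Km
= 808 / 16
= 50.5 uM^-1*s^-1

50.5 uM^-1*s^-1


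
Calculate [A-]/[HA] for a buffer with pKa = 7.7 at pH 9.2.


[A-]/[HA] = 10^(pH - pKa)
= 10^(9.2 - 7.7)
= 31.6228

31.6228


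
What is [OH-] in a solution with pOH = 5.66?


[OH-] = 10^(-pOH)
[OH-] = 10^(-5.66)
[OH-] = 2.188e-06 M

2.188e-06 M


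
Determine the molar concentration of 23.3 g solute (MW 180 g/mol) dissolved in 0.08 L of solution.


C = (mass / MW) / volume
C = (23.3 / 180) / 0.08
C = 1.6181 M

1.6181 M


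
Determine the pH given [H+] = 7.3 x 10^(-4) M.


pH = -log10([H+])
pH = -log10(7.3 x 10^(-4))
pH = 3.1367

3.1367


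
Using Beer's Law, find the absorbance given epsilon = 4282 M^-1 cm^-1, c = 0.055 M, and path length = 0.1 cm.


A = epsilon * c * l
A = 4282 * 0.055 * 0.1
A = 23.551

23.551


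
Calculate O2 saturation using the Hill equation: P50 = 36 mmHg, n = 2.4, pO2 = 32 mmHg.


Y = pO2^n / (P50^n + pO2^n)
Y = 32^2.4 / (36^2.4 + 32^2.4)
Y = 42.98%

42.98%


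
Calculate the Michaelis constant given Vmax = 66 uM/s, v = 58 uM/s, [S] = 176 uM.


Km = [S] * (Vmax - v) / v
Km = 176 * (66 - 58) / 58
Km = 24.2759 uM

24.2759 uM


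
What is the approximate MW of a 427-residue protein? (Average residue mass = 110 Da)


MW = n_residues * 110 Da
MW = 427 * 110
MW = 46970 Da

46970 Da


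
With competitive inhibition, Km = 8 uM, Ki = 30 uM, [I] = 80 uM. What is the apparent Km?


Km_app = Km * (1 + [I]/Ki)
Km_app = 8 * (1 + 80/30)
Km_app = 29.3333 uM

29.3333 uM


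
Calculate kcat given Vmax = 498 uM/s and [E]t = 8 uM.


kcat = Vmax / [E]t
kcat = 498 / 8
kcat = 62.25 s^-1

62.25 s^-1


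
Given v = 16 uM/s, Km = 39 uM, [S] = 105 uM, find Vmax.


Vmax = v * (Km + [S]) / [S]
Vmax = 16 * (39 + 105) / 105
Vmax = 21.9429 uM/s

21.9429 uM/s


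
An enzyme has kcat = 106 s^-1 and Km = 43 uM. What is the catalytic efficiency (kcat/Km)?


Catalytic efficiency = kcat / Km
= 106 / 43
= 2.4651 uM^-1*s^-1

2.4651 uM^-1*s^-1


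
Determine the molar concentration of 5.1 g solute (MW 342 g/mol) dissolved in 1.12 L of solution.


C = (mass / MW) / volume
C = (5.1 / 342) / 1.12
C = 0.0133 M

0.0133 M


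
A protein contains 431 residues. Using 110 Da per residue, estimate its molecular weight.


MW = n_residues * 110 Da
MW = 431 * 110
MW = 47410 Da

47410 Da


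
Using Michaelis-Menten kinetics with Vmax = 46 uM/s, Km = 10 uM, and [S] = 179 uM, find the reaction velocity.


v = Vmax * [S] / (Km + [S])
v = 46 * 179 / (10 + 179)
v = 43.5661 uM/s

43.5661 uM/s


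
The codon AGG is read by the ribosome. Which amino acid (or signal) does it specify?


Standard genetic code lookup.
Codon AGG -> Arg

Arg


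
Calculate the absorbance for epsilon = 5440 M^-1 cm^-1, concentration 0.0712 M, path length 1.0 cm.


A = epsilon * c * l
A = 5440 * 0.0712 * 1.0
A = 387.328

387.328


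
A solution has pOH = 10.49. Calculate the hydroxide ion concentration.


[OH-] = 10^(-pOH)
[OH-] = 10^(-10.49)
[OH-] = 3.236e-11 M

3.236e-11 M


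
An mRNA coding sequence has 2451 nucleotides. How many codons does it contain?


codons = nucleotides / 3
codons = 2451 / 3 = 817

817


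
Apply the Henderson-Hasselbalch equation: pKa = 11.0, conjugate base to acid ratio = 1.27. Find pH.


pH = pKa + log10([A-]/[HA])
pH = 11.0 + log10(1.27)
pH = 11.1038

11.1038


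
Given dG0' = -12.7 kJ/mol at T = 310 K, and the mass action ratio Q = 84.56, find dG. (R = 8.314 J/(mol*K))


dG = dG0' + RT * ln(Q) / 1000
dG = -12.7 + 8.314 * 310 * ln(84.56) / 1000
dG = -1.2632 kJ/mol

-1.2632 kJ/mol


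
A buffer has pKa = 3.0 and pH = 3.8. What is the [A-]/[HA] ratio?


[A-]/[HA] = 10^(pH - pKa)
= 10^(3.8 - 3.0)
= 6.3096

6.3096


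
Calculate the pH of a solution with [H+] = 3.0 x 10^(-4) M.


pH = -log10([H+])
pH = -log10(3.0 x 10^(-4))
pH = 3.5229

3.5229


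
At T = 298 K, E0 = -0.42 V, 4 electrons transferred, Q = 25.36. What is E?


E = E0 - (RT/nF) * ln(Q)
E = -0.42 - (8.314 * 298 / (4 * 96485)) * ln(25.36)
E = -0.4408 V

-0.4408 V


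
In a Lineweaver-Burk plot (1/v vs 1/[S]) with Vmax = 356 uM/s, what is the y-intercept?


y-intercept = 1/Vmax
= 1/356
= 0.0028 s/uM

0.0028 s/uM


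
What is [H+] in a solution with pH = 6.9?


[H+] = 10^(-pH)
[H+] = 10^(-6.9)
[H+] = 1.259e-07 M

1.259e-07 M


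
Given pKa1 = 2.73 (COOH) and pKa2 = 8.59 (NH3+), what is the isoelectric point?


pI = (pKa1 + pKa2) / 2
pI = (2.73 + 8.59) / 2
pI = 5.66

5.66


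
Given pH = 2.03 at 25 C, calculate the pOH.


pOH = 14 - pH
pOH = 14 - 2.03
pOH = 11.97

11.97


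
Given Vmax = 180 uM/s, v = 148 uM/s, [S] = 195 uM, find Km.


Km = [S] * (Vmax - v) / v
Km = 195 * (180 - 148) / 148
Km = 42.1622 uM

42.1622 uM


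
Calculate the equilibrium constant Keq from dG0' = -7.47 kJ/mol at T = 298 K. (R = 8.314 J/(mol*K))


Keq = exp(-dG0 * 1000 / (R * T))
Keq = exp(-(-7.47) * 1000 / (8.314 * 298))
Keq = 20.3901

20.3901


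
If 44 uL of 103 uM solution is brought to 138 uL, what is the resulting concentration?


C2 = C1 * V1 / V2
C2 = 103 * 44 / 138
C2 = 32.8406 uM

32.8406 uM


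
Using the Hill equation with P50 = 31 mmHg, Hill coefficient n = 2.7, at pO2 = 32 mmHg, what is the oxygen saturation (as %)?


Y = pO2^n / (P50^n + pO2^n)
Y = 32^2.7 / (31^2.7 + 32^2.7)
Y = 52.14%

52.14%


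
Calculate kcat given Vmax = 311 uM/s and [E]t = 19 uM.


kcat = Vmax / [E]t
kcat = 311 / 19
kcat = 16.3684 s^-1

16.3684 s^-1


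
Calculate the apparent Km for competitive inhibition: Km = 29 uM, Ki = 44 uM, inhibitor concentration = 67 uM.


Km_app = Km * (1 + [I]/Ki)
Km_app = 29 * (1 + 67/44)
Km_app = 73.1591 uM

73.1591 uM


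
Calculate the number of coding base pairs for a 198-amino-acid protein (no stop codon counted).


Each amino acid = 1 codon = 3 bp
bp = 198 * 3 = 594 bp

594 bp


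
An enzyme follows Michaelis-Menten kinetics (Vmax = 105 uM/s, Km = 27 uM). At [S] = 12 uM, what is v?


v = Vmax * [S] / (Km + [S])
v = 105 * 12 / (27 + 12)
v = 32.3077 uM/s

32.3077 uM/s


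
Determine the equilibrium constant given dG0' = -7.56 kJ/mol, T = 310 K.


Keq = exp(-dG0 * 1000 / (R * T))
Keq = exp(-(-7.56) * 1000 / (8.314 * 310))
Keq = 18.7887

18.7887


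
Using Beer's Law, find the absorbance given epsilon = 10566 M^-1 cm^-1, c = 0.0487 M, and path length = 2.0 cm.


A = epsilon * c * l
A = 10566 * 0.0487 * 2.0
A = 1029.1284

1029.1284


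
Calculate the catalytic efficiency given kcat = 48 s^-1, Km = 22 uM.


Catalytic efficiency = kcat / Km
= 48 / 22
= 2.1818 uM^-1*s^-1

2.1818 uM^-1*s^-1


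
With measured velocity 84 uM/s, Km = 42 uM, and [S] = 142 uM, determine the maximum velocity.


Vmax = v * (Km + [S]) / [S]
Vmax = 84 * (42 + 142) / 142
Vmax = 108.8451 uM/s

108.8451 uM/s


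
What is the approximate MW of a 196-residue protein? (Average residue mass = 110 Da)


MW = n_residues * 110 Da
MW = 196 * 110
MW = 21560 Da

21560 Da


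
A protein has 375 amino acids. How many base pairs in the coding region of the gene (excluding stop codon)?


Each amino acid = 1 codon = 3 bp
bp = 375 * 3 = 1125 bp

1125 bp


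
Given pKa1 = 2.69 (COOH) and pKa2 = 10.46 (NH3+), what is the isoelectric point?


pI = (pKa1 + pKa2) / 2
pI = (2.69 + 10.46) / 2
pI = 6.575

6.575


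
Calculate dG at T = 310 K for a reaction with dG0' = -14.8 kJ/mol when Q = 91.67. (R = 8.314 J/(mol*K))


dG = dG0' + RT * ln(Q) / 1000
dG = -14.8 + 8.314 * 310 * ln(91.67) / 1000
dG = -3.1551 kJ/mol

-3.1551 kJ/mol


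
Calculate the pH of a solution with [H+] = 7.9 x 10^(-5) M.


pH = -log10([H+])
pH = -log10(7.9 x 10^(-5))
pH = 4.1024

4.1024


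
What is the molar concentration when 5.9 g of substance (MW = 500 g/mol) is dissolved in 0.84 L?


C = (mass / MW) / volume
C = (5.9 / 500) / 0.84
C = 0.014 M

0.014 M


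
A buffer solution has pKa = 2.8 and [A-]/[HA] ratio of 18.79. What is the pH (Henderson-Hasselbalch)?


pH = pKa + log10([A-]/[HA])
pH = 2.8 + log10(18.79)
pH = 4.0739

4.0739


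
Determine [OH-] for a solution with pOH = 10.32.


[OH-] = 10^(-pOH)
[OH-] = 10^(-10.32)
[OH-] = 4.786e-11 M

4.786e-11 M


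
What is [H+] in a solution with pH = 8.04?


[H+] = 10^(-pH)
[H+] = 10^(-8.04)
[H+] = 9.120e-09 M

9.120e-09 M


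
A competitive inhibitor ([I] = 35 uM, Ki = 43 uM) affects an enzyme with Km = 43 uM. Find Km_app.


Km_app = Km * (1 + [I]/Ki)
Km_app = 43 * (1 + 35/43)
Km_app = 78.0 uM

78.0 uM


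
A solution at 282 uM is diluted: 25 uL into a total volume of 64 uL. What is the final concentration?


C2 = C1 * V1 / V2
C2 = 282 * 25 / 64
C2 = 110.1562 uM

110.1562 uM
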